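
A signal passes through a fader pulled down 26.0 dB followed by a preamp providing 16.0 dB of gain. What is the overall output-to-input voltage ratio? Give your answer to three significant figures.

Net gain = (−26.0) + 16.0 = -10.0 dB.
Voltage ratio = 10^(-10.0/20) = 0.316.

0.316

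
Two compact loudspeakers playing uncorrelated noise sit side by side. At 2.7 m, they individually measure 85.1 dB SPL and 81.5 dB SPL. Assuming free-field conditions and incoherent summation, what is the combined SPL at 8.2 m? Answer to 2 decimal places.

Combined at 2.7 m: 10·log₁₀(10^(85.1/10)+10^(81.5/10)) = 86.673 dB SPL.
Then apply −20·log₁₀(8.2/2.7) = -9.649 dB → 77.02 dB SPL.

77.02 dB SPL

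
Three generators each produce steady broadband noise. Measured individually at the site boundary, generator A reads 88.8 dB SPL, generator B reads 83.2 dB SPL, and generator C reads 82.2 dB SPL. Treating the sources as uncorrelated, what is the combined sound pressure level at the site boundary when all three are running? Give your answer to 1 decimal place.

90.5 dB SPL

Uncorrelated sources add in intensity (power), not in dB.
L_total = 10·log₁₀(10^(88.8/10) + 10^(83.2/10) + 10^(82.2/10)) = 10·log₁₀(1133000000) = 90.5 dB SPL.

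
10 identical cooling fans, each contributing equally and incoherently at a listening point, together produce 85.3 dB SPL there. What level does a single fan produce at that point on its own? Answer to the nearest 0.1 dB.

10 equal incoherent sources add 10·log₁₀(10) = 10.00 dB over one source.
L_one = 85.3 − 10.00 = 75.3 dB SPL.

75.3 dB SPL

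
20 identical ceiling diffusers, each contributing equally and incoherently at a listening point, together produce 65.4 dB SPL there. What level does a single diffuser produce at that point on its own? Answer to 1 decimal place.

52.4 dB SPL

20 equal incoherent sources add 10·log₁₀(20) = 13.01 dB over one source.
L_one = 65.4 − 13.01 = 52.4 dB SPL.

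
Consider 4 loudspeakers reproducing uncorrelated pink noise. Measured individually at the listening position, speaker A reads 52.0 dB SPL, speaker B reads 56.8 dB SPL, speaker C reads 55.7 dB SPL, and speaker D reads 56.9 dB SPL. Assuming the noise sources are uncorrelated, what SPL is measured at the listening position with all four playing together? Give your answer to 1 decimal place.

61.8 dB SPL

Uncorrelated sources add in intensity (power), not in dB.
L_total = 10·log₁₀(10^(52.0/10) + 10^(56.8/10) + 10^(55.7/10) + 10^(56.9/10)) = 10·log₁₀(1498000) = 61.8 dB SPL.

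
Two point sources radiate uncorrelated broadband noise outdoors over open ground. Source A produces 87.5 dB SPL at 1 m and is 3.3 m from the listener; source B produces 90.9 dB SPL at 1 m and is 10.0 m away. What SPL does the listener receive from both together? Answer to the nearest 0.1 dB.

At the listener: L_A = 87.5 − 20·log₁₀(3.3) = 77.13 dB; L_B = 90.9 − 20·log₁₀(10.0) = 70.90 dB.
Combined: 10·log₁₀(10^(77.13/10)+10^(70.90/10)) = 78.1 dB SPL.

78.1 dB SPL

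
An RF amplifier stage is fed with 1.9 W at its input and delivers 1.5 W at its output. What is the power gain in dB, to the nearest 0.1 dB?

Power ratio → dB uses the 10·log₁₀ form:
10·log₁₀(1.5/1.9) = 10·log₁₀(0.7895) = -1.0 dB.

-1.0 dB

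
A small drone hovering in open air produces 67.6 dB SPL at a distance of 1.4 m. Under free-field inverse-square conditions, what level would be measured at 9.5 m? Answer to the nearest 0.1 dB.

51.0 dB SPL

For a point source in a free field, ΔL = −20·log₁₀(d₂/d₁).
ΔL = −20·log₁₀(9.5/1.4) = -16.63 dB, so L₂ = 67.6 + (-16.63) = 51.0 dB SPL.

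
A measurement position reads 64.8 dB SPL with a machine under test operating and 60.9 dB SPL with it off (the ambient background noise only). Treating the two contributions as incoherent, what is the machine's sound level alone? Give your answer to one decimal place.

Background correction is a power subtraction:
L_src = 10·log₁₀(10^(64.8/10) − 10^(60.9/10)) = 10·log₁₀(1790000) = 62.5 dB SPL.

62.5 dB SPL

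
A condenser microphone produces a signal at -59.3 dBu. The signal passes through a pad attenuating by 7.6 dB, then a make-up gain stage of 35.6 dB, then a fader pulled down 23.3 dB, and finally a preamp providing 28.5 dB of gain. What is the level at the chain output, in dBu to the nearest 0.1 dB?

Gain stages sum in dB:
-59.3 − 7.6 + 35.6 − 23.3 + 28.5 = -26.1 dBu.

-26.1 dBu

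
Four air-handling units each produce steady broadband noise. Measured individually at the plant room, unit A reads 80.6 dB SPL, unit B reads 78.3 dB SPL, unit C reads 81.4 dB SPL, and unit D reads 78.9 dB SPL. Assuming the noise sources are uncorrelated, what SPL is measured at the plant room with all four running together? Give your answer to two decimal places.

86.00 dB SPL

Uncorrelated sources add in intensity (power), not in dB.
L_total = 10·log₁₀(10^(80.6/10) + 10^(78.3/10) + 10^(81.4/10) + 10^(78.9/10)) = 10·log₁₀(398100000) = 86.00 dB SPL.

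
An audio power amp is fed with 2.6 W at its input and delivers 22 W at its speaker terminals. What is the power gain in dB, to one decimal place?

9.3 dB

For a power ratio, dB = 10·log₁₀(P₂/P₁).
10·log₁₀(22/2.6) = 10·log₁₀(8.462) = 9.3 dB.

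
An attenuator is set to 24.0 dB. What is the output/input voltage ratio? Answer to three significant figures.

0.0631

Voltage ratio = 10^(dB/20).
10^(-24.0/20) = 10^(-1.200) = 0.0631.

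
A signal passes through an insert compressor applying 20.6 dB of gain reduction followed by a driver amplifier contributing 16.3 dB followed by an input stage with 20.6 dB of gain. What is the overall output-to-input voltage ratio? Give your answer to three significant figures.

6.53

Net gain = (−20.6) + 16.3 + 20.6 = 16.3 dB.
Voltage ratio = 10^(16.3/20) = 6.53.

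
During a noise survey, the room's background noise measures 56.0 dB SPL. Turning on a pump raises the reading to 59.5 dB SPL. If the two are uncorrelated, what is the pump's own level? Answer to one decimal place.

56.9 dB SPL

Remove the background by subtracting linear intensities:
L_src = 10·log₁₀(10^(59.5/10) − 10^(56.0/10)) = 10·log₁₀(493100) = 56.9 dB SPL.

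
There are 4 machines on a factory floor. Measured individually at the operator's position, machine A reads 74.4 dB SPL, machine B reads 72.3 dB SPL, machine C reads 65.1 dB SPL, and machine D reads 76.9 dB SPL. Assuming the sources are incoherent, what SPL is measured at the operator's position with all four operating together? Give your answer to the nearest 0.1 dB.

Incoherent sources sum as intensities:
L_total = 10·log₁₀(10^(74.4/10) + 10^(72.3/10) + 10^(65.1/10) + 10^(76.9/10)) = 10·log₁₀(96740000) = 79.9 dB SPL.

79.9 dB SPL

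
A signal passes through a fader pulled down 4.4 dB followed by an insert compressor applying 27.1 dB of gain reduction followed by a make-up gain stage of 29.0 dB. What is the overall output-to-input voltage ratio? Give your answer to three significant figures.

Net gain = (−4.4) + (−27.1) + 29.0 = -2.5 dB.
Voltage ratio = 10^(-2.5/20) = 0.750.

0.750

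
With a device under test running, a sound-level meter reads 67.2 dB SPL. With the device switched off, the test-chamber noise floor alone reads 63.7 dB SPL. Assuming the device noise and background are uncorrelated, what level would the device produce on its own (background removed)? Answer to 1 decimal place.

Subtract intensities: L_src = 10·log₁₀(10^(L_total/10) − 10^(L_bg/10)).
L_src = 10·log₁₀(10^(67.2/10) − 10^(63.7/10)) = 10·log₁₀(2904000) = 64.6 dB SPL.

64.6 dB SPL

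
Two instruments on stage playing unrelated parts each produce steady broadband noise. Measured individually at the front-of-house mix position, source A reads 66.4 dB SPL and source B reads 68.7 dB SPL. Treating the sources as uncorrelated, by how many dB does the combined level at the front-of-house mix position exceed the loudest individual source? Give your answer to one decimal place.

Incoherent sources sum as intensities:
L_total = 10·log₁₀(10^(66.4/10) + 10^(68.7/10)) = 70.71 dB SPL.
Excess over the loudest (68.7 dB): 70.71 − 68.7 = 2.0 dB.

2.0 dB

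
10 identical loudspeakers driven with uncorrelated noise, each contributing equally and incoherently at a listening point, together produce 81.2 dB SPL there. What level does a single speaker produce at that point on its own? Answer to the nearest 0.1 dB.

71.2 dB SPL

10 equal incoherent sources add 10·log₁₀(10) = 10.00 dB over one source.
L_one = 81.2 − 10.00 = 71.2 dB SPL.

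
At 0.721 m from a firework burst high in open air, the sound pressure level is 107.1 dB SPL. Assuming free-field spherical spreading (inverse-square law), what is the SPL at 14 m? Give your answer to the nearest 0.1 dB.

81.3 dB SPL

For a point source in a free field, ΔL = −20·log₁₀(d₂/d₁).
ΔL = −20·log₁₀(14/0.721) = -25.76 dB, so L₂ = 107.1 + (-25.76) = 81.3 dB SPL.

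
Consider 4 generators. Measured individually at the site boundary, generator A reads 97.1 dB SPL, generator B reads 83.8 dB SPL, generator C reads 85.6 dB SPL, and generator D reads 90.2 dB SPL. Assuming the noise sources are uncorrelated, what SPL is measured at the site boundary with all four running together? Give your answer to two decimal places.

98.31 dB SPL

Add the sources as powers (linear), then convert back to dB:
L_total = 10·log₁₀(10^(97.1/10) + 10^(83.8/10) + 10^(85.6/10) + 10^(90.2/10)) = 10·log₁₀(6779000000) = 98.31 dB SPL.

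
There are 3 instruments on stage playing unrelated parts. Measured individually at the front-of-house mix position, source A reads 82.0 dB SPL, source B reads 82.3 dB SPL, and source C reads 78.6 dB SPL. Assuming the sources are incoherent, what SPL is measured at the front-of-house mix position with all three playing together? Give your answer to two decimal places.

86.03 dB SPL

Incoherent sources sum as intensities:
L_total = 10·log₁₀(10^(82.0/10) + 10^(82.3/10) + 10^(78.6/10)) = 10·log₁₀(400800000) = 86.03 dB SPL.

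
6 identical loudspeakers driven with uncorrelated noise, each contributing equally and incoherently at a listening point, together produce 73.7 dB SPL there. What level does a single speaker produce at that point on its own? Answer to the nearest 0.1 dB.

65.9 dB SPL

6 equal incoherent sources add 10·log₁₀(6) = 7.78 dB over one source.
L_one = 73.7 − 7.78 = 65.9 dB SPL.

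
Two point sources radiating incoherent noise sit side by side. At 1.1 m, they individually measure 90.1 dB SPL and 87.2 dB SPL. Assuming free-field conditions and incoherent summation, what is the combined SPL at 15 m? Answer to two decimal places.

Combined at 1.1 m: 10·log₁₀(10^(90.1/10)+10^(87.2/10)) = 91.898 dB SPL.
Then apply −20·log₁₀(15/1.1) = -22.694 dB → 69.20 dB SPL.

69.20 dB SPL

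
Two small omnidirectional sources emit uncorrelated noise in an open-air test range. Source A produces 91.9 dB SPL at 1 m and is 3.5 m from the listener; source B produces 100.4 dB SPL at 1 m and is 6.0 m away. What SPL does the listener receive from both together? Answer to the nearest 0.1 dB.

At the listener: L_A = 91.9 − 20·log₁₀(3.5) = 81.02 dB; L_B = 100.4 − 20·log₁₀(6.0) = 84.84 dB.
Combined: 10·log₁₀(10^(81.02/10)+10^(84.84/10)) = 86.3 dB SPL.

86.3 dB SPL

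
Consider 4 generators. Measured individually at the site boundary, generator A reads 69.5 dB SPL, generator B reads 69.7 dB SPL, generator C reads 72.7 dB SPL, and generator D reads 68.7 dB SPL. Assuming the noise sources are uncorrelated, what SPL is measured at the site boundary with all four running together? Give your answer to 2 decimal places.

Incoherent sources sum as intensities:
L_total = 10·log₁₀(10^(69.5/10) + 10^(69.7/10) + 10^(72.7/10) + 10^(68.7/10)) = 10·log₁₀(44280000) = 76.46 dB SPL.

76.46 dB SPL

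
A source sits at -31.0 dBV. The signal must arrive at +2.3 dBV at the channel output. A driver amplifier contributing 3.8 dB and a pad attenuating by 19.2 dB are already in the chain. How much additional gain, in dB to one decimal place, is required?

The required make-up gain is the shortfall in the dB sum.
G = +2.3 − (-31.0) − 3.8 + 19.2 = 48.7 dB.

48.7 dB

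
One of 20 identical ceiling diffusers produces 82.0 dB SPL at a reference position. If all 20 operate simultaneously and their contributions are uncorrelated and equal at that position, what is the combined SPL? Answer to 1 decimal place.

20 equal incoherent sources raise the level by 10·log₁₀(20) = 13.01 dB.
L_total = 82.0 + 13.01 = 95.0 dB SPL.

95.0 dB SPL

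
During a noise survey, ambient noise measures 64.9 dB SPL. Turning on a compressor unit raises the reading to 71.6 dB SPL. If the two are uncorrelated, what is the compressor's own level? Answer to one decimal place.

Remove the background by subtracting linear intensities:
L_src = 10·log₁₀(10^(71.6/10) − 10^(64.9/10)) = 10·log₁₀(11360000) = 70.6 dB SPL.

70.6 dB SPL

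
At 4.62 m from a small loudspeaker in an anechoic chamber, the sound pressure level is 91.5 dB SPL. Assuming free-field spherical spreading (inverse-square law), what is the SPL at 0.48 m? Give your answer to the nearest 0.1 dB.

Inverse-square spreading gives ΔL = −20·log₁₀(d₂/d₁).
ΔL = −20·log₁₀(0.48/4.62) = 19.67 dB, so L₂ = 91.5 + (19.67) = 111.2 dB SPL.

111.2 dB SPL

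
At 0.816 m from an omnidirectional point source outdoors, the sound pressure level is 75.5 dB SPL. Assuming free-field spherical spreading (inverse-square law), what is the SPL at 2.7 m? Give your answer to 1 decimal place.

65.1 dB SPL

Free-field point source: level drops by 20·log₁₀ of the distance ratio.
ΔL = −20·log₁₀(2.7/0.816) = -10.39 dB, so L₂ = 75.5 + (-10.39) = 65.1 dB SPL.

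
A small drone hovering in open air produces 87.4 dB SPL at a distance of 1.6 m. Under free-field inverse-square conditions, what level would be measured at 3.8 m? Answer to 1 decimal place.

79.9 dB SPL

Free-field point source: level drops by 20·log₁₀ of the distance ratio.
ΔL = −20·log₁₀(3.8/1.6) = -7.51 dB, so L₂ = 87.4 + (-7.51) = 79.9 dB SPL.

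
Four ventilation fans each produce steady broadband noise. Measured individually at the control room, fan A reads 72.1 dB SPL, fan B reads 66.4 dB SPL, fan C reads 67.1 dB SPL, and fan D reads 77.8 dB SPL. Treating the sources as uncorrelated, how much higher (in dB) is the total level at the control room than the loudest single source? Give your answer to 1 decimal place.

1.5 dB

Uncorrelated sources add in intensity (power), not in dB.
L_total = 10·log₁₀(10^(72.1/10) + 10^(66.4/10) + 10^(67.1/10) + 10^(77.8/10)) = 79.34 dB SPL.
Excess over the loudest (77.8 dB): 79.34 − 77.8 = 1.5 dB.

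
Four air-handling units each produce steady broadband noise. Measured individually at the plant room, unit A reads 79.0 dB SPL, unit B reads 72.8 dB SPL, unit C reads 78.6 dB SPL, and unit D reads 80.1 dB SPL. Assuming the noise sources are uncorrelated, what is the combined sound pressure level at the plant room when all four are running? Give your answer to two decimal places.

Incoherent sources sum as intensities:
L_total = 10·log₁₀(10^(79.0/10) + 10^(72.8/10) + 10^(78.6/10) + 10^(80.1/10)) = 10·log₁₀(273300000) = 84.37 dB SPL.

84.37 dB SPL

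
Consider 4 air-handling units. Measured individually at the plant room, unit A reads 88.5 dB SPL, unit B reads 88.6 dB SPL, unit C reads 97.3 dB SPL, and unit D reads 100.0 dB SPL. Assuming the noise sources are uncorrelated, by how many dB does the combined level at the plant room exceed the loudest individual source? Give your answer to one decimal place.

2.3 dB

Incoherent sources sum as intensities:
L_total = 10·log₁₀(10^(88.5/10) + 10^(88.6/10) + 10^(97.3/10) + 10^(100.0/10)) = 102.25 dB SPL.
Excess over the loudest (100.0 dB): 102.25 − 100.0 = 2.3 dB.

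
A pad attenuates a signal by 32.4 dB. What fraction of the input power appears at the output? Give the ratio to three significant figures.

Power ratio = 10^(dB/10).
10^(-32.4/10) = 10^(-3.240) = 0.000575.

0.000575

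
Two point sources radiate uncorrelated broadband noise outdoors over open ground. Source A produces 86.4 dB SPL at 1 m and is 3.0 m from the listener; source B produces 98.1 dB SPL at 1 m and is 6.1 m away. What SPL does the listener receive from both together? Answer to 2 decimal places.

At the listener: L_A = 86.4 − 20·log₁₀(3.0) = 76.858 dB; L_B = 98.1 − 20·log₁₀(6.1) = 82.393 dB.
Combined: 10·log₁₀(10^(76.858/10)+10^(82.393/10)) = 83.46 dB SPL.

83.46 dB SPL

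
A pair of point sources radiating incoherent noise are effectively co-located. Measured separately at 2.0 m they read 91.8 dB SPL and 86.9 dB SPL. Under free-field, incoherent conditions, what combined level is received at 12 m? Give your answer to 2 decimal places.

Combined at 2.0 m: 10·log₁₀(10^(91.8/10)+10^(86.9/10)) = 93.018 dB SPL.
Then apply −20·log₁₀(12/2.0) = -15.563 dB → 77.45 dB SPL.

77.45 dB SPL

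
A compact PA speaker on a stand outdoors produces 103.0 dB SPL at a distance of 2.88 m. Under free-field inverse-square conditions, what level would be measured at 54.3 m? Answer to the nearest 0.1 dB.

77.5 dB SPL

Free-field point source: level drops by 20·log₁₀ of the distance ratio.
ΔL = −20·log₁₀(54.3/2.88) = -25.51 dB, so L₂ = 103.0 + (-25.51) = 77.5 dB SPL.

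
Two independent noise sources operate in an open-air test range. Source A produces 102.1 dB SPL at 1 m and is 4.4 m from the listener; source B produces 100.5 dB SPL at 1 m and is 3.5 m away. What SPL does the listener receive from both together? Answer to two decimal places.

At the listener: L_A = 102.1 − 20·log₁₀(4.4) = 89.231 dB; L_B = 100.5 − 20·log₁₀(3.5) = 89.619 dB.
Combined: 10·log₁₀(10^(89.231/10)+10^(89.619/10)) = 92.44 dB SPL.

92.44 dB SPL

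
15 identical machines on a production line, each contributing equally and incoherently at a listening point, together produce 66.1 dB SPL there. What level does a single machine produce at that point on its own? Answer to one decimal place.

15 equal incoherent sources add 10·log₁₀(15) = 11.76 dB over one source.
L_one = 66.1 − 11.76 = 54.3 dB SPL.

54.3 dB SPL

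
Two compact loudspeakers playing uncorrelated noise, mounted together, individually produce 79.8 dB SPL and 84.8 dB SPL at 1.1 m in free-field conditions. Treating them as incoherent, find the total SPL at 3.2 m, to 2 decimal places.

76.72 dB SPL

Combined at 1.1 m: 10·log₁₀(10^(79.8/10)+10^(84.8/10)) = 85.993 dB SPL.
Then apply −20·log₁₀(3.2/1.1) = -9.275 dB → 76.72 dB SPL.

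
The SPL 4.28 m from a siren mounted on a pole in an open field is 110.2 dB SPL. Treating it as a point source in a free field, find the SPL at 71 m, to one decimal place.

Inverse-square spreading gives ΔL = −20·log₁₀(d₂/d₁).
ΔL = −20·log₁₀(71/4.28) = -24.40 dB, so L₂ = 110.2 + (-24.40) = 85.8 dB SPL.

85.8 dB SPL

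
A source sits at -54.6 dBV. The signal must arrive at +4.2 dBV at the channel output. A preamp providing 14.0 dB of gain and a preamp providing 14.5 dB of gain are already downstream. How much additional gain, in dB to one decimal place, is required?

30.3 dB

The required make-up gain is the shortfall in the dB sum.
G = +4.2 − (-54.6) − 14.0 − 14.5 = 30.3 dB.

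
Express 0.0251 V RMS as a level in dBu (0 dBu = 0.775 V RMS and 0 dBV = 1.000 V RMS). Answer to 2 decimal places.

-29.79 dBu

dBu = 20·log₁₀(V / 0.775 V).
20·log₁₀(0.0251/0.775) = -29.79 dBu.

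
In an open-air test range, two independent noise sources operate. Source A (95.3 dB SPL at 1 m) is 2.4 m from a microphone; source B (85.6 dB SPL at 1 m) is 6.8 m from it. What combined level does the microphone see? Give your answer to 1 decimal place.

87.8 dB SPL

At the listener: L_A = 95.3 − 20·log₁₀(2.4) = 87.70 dB; L_B = 85.6 − 20·log₁₀(6.8) = 68.95 dB.
Combined: 10·log₁₀(10^(87.70/10)+10^(68.95/10)) = 87.8 dB SPL.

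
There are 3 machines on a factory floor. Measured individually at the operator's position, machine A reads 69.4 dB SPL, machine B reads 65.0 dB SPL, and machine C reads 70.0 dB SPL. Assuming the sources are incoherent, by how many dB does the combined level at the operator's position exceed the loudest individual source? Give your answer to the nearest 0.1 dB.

3.4 dB

Incoherent sources sum as intensities:
L_total = 10·log₁₀(10^(69.4/10) + 10^(65.0/10) + 10^(70.0/10)) = 73.40 dB SPL.
Excess over the loudest (70.0 dB): 73.40 − 70.0 = 3.4 dB.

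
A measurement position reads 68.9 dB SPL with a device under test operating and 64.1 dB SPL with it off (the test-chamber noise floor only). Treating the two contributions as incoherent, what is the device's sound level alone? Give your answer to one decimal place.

67.2 dB SPL

Subtract intensities: L_src = 10·log₁₀(10^(L_total/10) − 10^(L_bg/10)).
L_src = 10·log₁₀(10^(68.9/10) − 10^(64.1/10)) = 10·log₁₀(5192000) = 67.2 dB SPL.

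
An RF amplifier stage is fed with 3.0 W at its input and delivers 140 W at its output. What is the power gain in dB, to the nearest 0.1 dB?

For a power ratio, dB = 10·log₁₀(P₂/P₁).
10·log₁₀(140/3.0) = 10·log₁₀(46.67) = 16.7 dB.

16.7 dB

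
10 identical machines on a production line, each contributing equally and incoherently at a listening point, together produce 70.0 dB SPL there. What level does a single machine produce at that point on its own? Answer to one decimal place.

60.0 dB SPL

10 equal incoherent sources add 10·log₁₀(10) = 10.00 dB over one source.
L_one = 70.0 − 10.00 = 60.0 dB SPL.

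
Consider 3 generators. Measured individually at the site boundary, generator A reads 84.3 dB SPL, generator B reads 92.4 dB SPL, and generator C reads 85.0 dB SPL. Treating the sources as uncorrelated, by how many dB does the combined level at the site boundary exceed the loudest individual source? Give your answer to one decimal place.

Add the sources as powers (linear), then convert back to dB:
L_total = 10·log₁₀(10^(84.3/10) + 10^(92.4/10) + 10^(85.0/10)) = 93.66 dB SPL.
Excess over the loudest (92.4 dB): 93.66 − 92.4 = 1.3 dB.

1.3 dB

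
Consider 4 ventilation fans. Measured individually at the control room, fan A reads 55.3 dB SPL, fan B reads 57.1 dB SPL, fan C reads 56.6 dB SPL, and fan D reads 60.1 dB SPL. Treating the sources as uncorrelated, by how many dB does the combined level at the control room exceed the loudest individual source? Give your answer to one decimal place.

3.6 dB

Add the sources as powers (linear), then convert back to dB:
L_total = 10·log₁₀(10^(55.3/10) + 10^(57.1/10) + 10^(56.6/10) + 10^(60.1/10)) = 63.68 dB SPL.
Excess over the loudest (60.1 dB): 63.68 − 60.1 = 3.6 dB.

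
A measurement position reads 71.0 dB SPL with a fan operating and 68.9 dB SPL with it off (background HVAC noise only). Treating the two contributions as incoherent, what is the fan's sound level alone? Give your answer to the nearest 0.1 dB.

Background correction is a power subtraction:
L_src = 10·log₁₀(10^(71.0/10) − 10^(68.9/10)) = 10·log₁₀(4827000) = 66.8 dB SPL.

66.8 dB SPL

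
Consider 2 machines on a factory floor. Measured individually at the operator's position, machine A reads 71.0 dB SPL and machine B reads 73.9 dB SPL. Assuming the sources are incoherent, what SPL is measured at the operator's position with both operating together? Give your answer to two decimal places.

75.70 dB SPL

Incoherent sources sum as intensities:
L_total = 10·log₁₀(10^(71.0/10) + 10^(73.9/10)) = 10·log₁₀(37140000) = 75.70 dB SPL.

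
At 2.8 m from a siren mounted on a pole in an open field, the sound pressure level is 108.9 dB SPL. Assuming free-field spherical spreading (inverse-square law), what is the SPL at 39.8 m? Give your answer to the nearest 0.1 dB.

Free-field point source: level drops by 20·log₁₀ of the distance ratio.
ΔL = −20·log₁₀(39.8/2.8) = -23.05 dB, so L₂ = 108.9 + (-23.05) = 85.8 dB SPL.

85.8 dB SPL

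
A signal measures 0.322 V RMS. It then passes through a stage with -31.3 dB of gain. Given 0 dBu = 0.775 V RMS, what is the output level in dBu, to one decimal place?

-38.9 dBu

Input level: 20·log₁₀(0.322/0.775) = -7.63 dBu.
Output: -7.63 − 31.3 = -38.9 dBu.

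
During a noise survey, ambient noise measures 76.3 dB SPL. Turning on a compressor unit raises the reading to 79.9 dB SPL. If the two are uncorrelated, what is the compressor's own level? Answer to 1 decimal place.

77.4 dB SPL

Remove the background by subtracting linear intensities:
L_src = 10·log₁₀(10^(79.9/10) − 10^(76.3/10)) = 10·log₁₀(55070000) = 77.4 dB SPL.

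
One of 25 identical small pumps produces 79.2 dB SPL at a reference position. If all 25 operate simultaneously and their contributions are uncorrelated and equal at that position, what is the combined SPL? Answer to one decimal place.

25 equal incoherent sources raise the level by 10·log₁₀(25) = 13.98 dB.
L_total = 79.2 + 13.98 = 93.2 dB SPL.

93.2 dB SPL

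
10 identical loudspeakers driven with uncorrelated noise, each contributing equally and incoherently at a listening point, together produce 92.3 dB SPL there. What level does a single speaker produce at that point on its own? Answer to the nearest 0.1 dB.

10 equal incoherent sources add 10·log₁₀(10) = 10.00 dB over one source.
L_one = 92.3 − 10.00 = 82.3 dB SPL.

82.3 dB SPL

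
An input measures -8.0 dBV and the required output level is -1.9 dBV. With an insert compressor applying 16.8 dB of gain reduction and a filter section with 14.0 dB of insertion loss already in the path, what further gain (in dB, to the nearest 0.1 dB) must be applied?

36.9 dB

The required make-up gain is the shortfall in the dB sum.
G = -1.9 − (-8.0) + 16.8 + 14.0 = 36.9 dB.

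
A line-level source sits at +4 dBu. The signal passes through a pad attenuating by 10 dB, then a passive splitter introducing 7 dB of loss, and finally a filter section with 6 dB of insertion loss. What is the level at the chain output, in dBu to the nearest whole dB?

Cascaded gains and losses add directly in dB.
+4 − 10 − 7 − 6 = -19 dBu.

-19 dBu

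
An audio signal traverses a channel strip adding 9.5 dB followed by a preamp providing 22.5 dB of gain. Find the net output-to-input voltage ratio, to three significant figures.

39.8

Net gain = 9.5 + 22.5 = 32.0 dB.
Voltage ratio = 10^(32.0/20) = 39.8.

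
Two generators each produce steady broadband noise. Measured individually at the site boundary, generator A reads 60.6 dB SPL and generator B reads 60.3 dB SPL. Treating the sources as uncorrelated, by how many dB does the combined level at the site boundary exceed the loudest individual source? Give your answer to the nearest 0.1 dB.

2.9 dB

Uncorrelated sources add in intensity (power), not in dB.
L_total = 10·log₁₀(10^(60.6/10) + 10^(60.3/10)) = 63.46 dB SPL.
Excess over the loudest (60.6 dB): 63.46 − 60.6 = 2.9 dB.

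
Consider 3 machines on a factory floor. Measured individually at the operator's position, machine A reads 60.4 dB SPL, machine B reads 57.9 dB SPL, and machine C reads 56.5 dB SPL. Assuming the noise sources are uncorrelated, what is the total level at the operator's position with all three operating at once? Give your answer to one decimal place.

63.3 dB SPL

Uncorrelated sources add in intensity (power), not in dB.
L_total = 10·log₁₀(10^(60.4/10) + 10^(57.9/10) + 10^(56.5/10)) = 10·log₁₀(2160000) = 63.3 dB SPL.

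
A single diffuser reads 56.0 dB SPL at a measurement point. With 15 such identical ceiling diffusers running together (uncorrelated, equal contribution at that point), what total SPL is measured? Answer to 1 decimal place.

15 equal incoherent sources raise the level by 10·log₁₀(15) = 11.76 dB.
L_total = 56.0 + 11.76 = 67.8 dB SPL.

67.8 dB SPL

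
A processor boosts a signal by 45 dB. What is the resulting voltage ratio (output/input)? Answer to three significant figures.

178

Voltage ratio = 10^(dB/20).
10^(45/20) = 10^(2.250) = 178.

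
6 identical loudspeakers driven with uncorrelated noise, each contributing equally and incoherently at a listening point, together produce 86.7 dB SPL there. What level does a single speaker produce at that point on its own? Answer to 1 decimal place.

6 equal incoherent sources add 10·log₁₀(6) = 7.78 dB over one source.
L_one = 86.7 − 7.78 = 78.9 dB SPL.

78.9 dB SPL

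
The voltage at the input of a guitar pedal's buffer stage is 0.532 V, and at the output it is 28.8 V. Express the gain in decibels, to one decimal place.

Voltage is an amplitude quantity, so gain = 20·log₁₀(V_out/V_in).
20·log₁₀(28.8/0.532) = 20·log₁₀(54.14) = 34.7 dB.

34.7 dB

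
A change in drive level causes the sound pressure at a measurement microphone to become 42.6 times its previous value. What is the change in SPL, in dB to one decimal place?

32.6 dB

Sound pressure is an amplitude quantity: ΔL = 20·log₁₀(p₂/p₁).
20·log₁₀(42.6) = 32.6 dB.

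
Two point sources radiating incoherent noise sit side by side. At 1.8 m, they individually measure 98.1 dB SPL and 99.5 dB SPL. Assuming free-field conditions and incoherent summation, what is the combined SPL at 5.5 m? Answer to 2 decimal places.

92.16 dB SPL

Combined at 1.8 m: 10·log₁₀(10^(98.1/10)+10^(99.5/10)) = 101.866 dB SPL.
Then apply −20·log₁₀(5.5/1.8) = -9.702 dB → 92.16 dB SPL.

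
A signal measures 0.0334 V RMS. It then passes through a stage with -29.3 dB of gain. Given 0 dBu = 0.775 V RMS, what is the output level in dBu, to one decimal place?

-56.6 dBu

Input level: 20·log₁₀(0.0334/0.775) = -27.31 dBu.
Output: -27.31 − 29.3 = -56.6 dBu.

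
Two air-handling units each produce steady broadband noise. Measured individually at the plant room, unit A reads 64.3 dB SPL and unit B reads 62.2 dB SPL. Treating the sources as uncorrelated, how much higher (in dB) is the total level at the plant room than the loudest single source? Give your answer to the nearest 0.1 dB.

Uncorrelated sources add in intensity (power), not in dB.
L_total = 10·log₁₀(10^(64.3/10) + 10^(62.2/10)) = 66.39 dB SPL.
Excess over the loudest (64.3 dB): 66.39 − 64.3 = 2.1 dB.

2.1 dB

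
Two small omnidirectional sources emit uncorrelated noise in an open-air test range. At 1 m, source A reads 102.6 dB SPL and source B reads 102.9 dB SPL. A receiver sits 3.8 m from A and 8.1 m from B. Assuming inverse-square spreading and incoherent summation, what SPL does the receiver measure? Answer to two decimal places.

91.92 dB SPL

At the listener: L_A = 102.6 − 20·log₁₀(3.8) = 91.004 dB; L_B = 102.9 − 20·log₁₀(8.1) = 84.730 dB.
Combined: 10·log₁₀(10^(91.004/10)+10^(84.730/10)) = 91.92 dB SPL.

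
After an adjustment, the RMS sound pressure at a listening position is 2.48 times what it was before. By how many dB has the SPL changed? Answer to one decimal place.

Sound pressure is an amplitude quantity: ΔL = 20·log₁₀(p₂/p₁).
20·log₁₀(2.48) = 7.9 dB.

7.9 dB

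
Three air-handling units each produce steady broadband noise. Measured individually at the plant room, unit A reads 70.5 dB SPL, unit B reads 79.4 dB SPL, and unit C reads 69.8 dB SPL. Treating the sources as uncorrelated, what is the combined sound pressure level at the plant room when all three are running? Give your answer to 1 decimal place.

Incoherent sources sum as intensities:
L_total = 10·log₁₀(10^(70.5/10) + 10^(79.4/10) + 10^(69.8/10)) = 10·log₁₀(107900000) = 80.3 dB SPL.

80.3 dB SPL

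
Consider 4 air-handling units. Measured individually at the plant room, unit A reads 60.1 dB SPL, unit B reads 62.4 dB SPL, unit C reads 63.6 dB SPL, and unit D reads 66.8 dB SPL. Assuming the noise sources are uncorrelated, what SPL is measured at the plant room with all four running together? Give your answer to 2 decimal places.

Uncorrelated sources add in intensity (power), not in dB.
L_total = 10·log₁₀(10^(60.1/10) + 10^(62.4/10) + 10^(63.6/10) + 10^(66.8/10)) = 10·log₁₀(9838000) = 69.93 dB SPL.

69.93 dB SPL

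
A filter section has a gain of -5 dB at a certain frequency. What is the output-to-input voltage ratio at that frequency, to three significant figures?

Voltage ratio = 10^(dB/20).
10^(-5/20) = 10^(-0.2500) = 0.562.

0.562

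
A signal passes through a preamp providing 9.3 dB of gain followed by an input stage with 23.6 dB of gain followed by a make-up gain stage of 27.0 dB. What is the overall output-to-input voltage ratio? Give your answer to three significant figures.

989

Net gain = 9.3 + 23.6 + 27.0 = 59.9 dB.
Voltage ratio = 10^(59.9/20) = 989.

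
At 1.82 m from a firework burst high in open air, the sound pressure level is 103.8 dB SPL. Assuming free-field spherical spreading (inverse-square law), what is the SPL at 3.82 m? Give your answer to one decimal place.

97.4 dB SPL

For a point source in a free field, ΔL = −20·log₁₀(d₂/d₁).
ΔL = −20·log₁₀(3.82/1.82) = -6.44 dB, so L₂ = 103.8 + (-6.44) = 97.4 dB SPL.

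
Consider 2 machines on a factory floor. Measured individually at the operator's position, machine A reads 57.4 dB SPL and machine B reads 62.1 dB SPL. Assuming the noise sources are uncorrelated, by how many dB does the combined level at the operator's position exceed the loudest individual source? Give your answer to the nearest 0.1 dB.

1.3 dB

Uncorrelated sources add in intensity (power), not in dB.
L_total = 10·log₁₀(10^(57.4/10) + 10^(62.1/10)) = 63.37 dB SPL.
Excess over the loudest (62.1 dB): 63.37 − 62.1 = 1.3 dB.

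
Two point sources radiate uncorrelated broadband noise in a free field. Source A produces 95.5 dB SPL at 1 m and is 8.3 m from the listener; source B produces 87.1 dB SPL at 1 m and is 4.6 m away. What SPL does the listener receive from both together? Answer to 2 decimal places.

At the listener: L_A = 95.5 − 20·log₁₀(8.3) = 77.118 dB; L_B = 87.1 − 20·log₁₀(4.6) = 73.845 dB.
Combined: 10·log₁₀(10^(77.118/10)+10^(73.845/10)) = 78.79 dB SPL.

78.79 dB SPL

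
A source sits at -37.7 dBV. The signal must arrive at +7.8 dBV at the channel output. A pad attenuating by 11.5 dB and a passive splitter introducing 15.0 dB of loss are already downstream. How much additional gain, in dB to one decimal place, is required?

72.0 dB

The required make-up gain is the shortfall in the dB sum.
G = +7.8 − (-37.7) + 11.5 + 15.0 = 72.0 dB.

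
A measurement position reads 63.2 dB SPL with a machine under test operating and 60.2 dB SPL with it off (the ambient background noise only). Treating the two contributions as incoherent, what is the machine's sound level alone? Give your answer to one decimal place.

Subtract intensities: L_src = 10·log₁₀(10^(L_total/10) − 10^(L_bg/10)).
L_src = 10·log₁₀(10^(63.2/10) − 10^(60.2/10)) = 10·log₁₀(1042000) = 60.2 dB SPL.

60.2 dB SPL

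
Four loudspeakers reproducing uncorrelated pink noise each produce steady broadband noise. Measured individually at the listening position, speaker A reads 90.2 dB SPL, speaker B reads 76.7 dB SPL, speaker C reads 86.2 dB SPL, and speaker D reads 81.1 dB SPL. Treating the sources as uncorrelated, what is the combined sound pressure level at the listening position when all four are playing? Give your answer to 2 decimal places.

Add the sources as powers (linear), then convert back to dB:
L_total = 10·log₁₀(10^(90.2/10) + 10^(76.7/10) + 10^(86.2/10) + 10^(81.1/10)) = 10·log₁₀(1640000000) = 92.15 dB SPL.

92.15 dB SPL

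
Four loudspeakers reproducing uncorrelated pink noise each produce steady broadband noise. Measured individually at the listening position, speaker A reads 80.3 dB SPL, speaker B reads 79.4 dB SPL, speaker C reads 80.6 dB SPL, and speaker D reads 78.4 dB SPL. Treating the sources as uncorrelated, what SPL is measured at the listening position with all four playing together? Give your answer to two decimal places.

85.78 dB SPL

Incoherent sources sum as intensities:
L_total = 10·log₁₀(10^(80.3/10) + 10^(79.4/10) + 10^(80.6/10) + 10^(78.4/10)) = 10·log₁₀(378200000) = 85.78 dB SPL.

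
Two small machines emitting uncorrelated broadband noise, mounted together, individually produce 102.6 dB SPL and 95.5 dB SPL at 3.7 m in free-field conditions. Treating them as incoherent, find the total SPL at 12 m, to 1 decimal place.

93.2 dB SPL

Combined at 3.7 m: 10·log₁₀(10^(102.6/10)+10^(95.5/10)) = 103.37 dB SPL.
Then apply −20·log₁₀(12/3.7) = -10.22 dB → 93.2 dB SPL.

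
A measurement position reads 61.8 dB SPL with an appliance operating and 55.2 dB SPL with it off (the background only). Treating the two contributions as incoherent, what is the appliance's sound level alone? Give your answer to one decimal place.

Subtract intensities: L_src = 10·log₁₀(10^(L_total/10) − 10^(L_bg/10)).
L_src = 10·log₁₀(10^(61.8/10) − 10^(55.2/10)) = 10·log₁₀(1182000) = 60.7 dB SPL.

60.7 dB SPL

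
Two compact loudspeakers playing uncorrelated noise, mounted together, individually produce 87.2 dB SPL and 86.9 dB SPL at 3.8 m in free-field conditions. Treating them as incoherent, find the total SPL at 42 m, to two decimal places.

69.19 dB SPL

Combined at 3.8 m: 10·log₁₀(10^(87.2/10)+10^(86.9/10)) = 90.063 dB SPL.
Then apply −20·log₁₀(42/3.8) = -20.869 dB → 69.19 dB SPL.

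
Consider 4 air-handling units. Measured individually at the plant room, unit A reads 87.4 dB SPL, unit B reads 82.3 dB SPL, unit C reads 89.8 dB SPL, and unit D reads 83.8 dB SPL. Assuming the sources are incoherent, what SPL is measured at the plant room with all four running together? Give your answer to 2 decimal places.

Incoherent sources sum as intensities:
L_total = 10·log₁₀(10^(87.4/10) + 10^(82.3/10) + 10^(89.8/10) + 10^(83.8/10)) = 10·log₁₀(1914000000) = 92.82 dB SPL.

92.82 dB SPL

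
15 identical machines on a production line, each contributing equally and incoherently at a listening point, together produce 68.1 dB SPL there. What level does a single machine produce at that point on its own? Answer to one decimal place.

56.3 dB SPL

15 equal incoherent sources add 10·log₁₀(15) = 11.76 dB over one source.
L_one = 68.1 − 11.76 = 56.3 dB SPL.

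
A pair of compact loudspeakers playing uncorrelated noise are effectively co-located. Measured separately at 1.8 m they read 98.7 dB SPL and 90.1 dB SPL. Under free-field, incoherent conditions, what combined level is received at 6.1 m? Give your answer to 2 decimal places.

Combined at 1.8 m: 10·log₁₀(10^(98.7/10)+10^(90.1/10)) = 99.262 dB SPL.
Then apply −20·log₁₀(6.1/1.8) = -10.601 dB → 88.66 dB SPL.

88.66 dB SPL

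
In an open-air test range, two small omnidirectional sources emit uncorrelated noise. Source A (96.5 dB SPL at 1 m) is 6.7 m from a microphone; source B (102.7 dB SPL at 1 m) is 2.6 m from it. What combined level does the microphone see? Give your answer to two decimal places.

At the listener: L_A = 96.5 − 20·log₁₀(6.7) = 79.979 dB; L_B = 102.7 − 20·log₁₀(2.6) = 94.401 dB.
Combined: 10·log₁₀(10^(79.979/10)+10^(94.401/10)) = 94.55 dB SPL.

94.55 dB SPL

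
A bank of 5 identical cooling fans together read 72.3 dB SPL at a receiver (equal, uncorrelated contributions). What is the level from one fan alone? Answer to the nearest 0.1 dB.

65.3 dB SPL

5 equal incoherent sources add 10·log₁₀(5) = 6.99 dB over one source.
L_one = 72.3 − 6.99 = 65.3 dB SPL.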